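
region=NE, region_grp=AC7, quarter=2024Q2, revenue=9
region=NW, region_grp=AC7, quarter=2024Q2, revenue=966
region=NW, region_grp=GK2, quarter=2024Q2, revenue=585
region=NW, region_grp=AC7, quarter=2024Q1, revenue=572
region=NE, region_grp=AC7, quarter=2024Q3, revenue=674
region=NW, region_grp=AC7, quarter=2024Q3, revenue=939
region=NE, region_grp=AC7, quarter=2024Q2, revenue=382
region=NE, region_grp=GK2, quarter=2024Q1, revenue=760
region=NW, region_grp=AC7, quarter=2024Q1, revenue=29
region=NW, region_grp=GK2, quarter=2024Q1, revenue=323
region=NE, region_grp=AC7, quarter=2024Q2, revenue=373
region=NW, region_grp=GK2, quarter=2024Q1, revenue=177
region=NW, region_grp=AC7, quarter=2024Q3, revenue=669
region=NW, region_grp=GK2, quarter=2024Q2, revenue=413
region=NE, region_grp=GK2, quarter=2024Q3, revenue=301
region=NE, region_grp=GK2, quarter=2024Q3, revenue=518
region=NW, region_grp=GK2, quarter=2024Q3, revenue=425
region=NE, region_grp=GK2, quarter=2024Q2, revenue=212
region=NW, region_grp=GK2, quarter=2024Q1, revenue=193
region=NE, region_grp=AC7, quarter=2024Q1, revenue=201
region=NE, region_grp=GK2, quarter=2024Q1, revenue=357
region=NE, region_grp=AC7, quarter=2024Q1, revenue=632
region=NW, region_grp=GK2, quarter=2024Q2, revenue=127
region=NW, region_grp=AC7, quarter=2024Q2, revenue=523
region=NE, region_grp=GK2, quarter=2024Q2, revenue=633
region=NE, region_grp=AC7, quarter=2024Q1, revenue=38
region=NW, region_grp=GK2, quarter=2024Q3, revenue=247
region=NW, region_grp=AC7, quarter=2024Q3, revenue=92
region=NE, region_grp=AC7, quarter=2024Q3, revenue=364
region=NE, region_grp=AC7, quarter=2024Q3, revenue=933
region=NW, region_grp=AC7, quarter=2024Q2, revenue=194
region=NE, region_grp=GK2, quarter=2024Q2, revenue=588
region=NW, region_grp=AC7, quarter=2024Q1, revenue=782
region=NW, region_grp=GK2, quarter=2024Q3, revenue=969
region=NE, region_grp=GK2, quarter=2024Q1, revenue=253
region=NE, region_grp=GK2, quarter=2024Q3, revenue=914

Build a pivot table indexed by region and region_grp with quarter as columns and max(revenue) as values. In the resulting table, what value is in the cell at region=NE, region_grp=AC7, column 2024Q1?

Rows with region=NE, region_grp=AC7 and quarter=2024Q1: revenue values are 201, 632, 38.
max(201, 632, 38) = 632.

632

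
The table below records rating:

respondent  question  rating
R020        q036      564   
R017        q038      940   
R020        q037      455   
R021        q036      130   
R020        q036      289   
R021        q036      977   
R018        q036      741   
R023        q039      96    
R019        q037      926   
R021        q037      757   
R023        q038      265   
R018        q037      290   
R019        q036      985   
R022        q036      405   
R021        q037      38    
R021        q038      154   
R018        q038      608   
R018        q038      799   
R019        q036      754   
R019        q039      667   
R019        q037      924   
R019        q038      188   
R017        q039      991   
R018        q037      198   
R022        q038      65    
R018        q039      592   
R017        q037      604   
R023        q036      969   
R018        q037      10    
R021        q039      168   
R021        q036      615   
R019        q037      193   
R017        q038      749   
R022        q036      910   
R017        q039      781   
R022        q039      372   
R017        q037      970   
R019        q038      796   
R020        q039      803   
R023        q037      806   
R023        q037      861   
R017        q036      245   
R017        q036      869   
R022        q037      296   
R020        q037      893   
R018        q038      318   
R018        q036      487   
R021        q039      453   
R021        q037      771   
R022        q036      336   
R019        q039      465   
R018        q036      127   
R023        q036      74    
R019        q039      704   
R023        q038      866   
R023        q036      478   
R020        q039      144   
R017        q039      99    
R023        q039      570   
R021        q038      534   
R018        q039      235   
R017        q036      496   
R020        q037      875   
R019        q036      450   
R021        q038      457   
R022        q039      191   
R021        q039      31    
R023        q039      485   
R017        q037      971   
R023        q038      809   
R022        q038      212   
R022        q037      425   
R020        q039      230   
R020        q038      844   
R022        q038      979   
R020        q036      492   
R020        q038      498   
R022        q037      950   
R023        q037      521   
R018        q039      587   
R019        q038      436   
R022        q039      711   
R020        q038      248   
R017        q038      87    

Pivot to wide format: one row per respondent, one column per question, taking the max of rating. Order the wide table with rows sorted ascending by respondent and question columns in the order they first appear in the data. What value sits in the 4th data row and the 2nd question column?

844

With rows sorted ascending by respondent, row 4 is respondent=R020. question columns in first-appearance order: q036, q038, q037, q039; column 2 is q038.
Long rows with respondent=R020, question=q038: max(844, 498, 248) = 844.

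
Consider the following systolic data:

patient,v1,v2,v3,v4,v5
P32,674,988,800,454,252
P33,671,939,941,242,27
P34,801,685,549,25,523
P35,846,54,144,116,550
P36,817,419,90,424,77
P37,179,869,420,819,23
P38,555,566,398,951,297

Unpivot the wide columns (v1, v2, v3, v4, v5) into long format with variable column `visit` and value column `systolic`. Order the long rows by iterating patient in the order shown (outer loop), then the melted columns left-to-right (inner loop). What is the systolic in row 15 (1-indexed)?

35 rows total (7 × 5). Row 15: index ⌊(15-1)/5⌋ = 2 into patient → P34; (15-1) mod 5 = 4 into the melted columns → v5.
So row 15 is (P34, v5, 523); systolic = 523.

523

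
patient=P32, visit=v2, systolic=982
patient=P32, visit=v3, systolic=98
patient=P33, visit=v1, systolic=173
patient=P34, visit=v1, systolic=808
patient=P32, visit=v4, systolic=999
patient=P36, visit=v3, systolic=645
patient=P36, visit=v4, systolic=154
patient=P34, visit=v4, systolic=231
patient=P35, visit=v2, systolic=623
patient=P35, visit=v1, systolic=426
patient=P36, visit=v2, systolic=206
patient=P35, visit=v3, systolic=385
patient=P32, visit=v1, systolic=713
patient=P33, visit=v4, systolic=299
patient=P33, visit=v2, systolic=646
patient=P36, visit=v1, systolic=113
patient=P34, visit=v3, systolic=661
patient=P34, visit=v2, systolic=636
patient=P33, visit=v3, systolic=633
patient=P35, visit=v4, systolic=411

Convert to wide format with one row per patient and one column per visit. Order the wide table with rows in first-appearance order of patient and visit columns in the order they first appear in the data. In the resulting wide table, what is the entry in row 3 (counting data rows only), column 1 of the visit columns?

With rows in first-appearance order of patient, row 3 is patient=P34. visit columns in first-appearance order: v2, v3, v1, v4; column 1 is v2.
Long rows with patient=P34, visit=v2: systolic = 636.

636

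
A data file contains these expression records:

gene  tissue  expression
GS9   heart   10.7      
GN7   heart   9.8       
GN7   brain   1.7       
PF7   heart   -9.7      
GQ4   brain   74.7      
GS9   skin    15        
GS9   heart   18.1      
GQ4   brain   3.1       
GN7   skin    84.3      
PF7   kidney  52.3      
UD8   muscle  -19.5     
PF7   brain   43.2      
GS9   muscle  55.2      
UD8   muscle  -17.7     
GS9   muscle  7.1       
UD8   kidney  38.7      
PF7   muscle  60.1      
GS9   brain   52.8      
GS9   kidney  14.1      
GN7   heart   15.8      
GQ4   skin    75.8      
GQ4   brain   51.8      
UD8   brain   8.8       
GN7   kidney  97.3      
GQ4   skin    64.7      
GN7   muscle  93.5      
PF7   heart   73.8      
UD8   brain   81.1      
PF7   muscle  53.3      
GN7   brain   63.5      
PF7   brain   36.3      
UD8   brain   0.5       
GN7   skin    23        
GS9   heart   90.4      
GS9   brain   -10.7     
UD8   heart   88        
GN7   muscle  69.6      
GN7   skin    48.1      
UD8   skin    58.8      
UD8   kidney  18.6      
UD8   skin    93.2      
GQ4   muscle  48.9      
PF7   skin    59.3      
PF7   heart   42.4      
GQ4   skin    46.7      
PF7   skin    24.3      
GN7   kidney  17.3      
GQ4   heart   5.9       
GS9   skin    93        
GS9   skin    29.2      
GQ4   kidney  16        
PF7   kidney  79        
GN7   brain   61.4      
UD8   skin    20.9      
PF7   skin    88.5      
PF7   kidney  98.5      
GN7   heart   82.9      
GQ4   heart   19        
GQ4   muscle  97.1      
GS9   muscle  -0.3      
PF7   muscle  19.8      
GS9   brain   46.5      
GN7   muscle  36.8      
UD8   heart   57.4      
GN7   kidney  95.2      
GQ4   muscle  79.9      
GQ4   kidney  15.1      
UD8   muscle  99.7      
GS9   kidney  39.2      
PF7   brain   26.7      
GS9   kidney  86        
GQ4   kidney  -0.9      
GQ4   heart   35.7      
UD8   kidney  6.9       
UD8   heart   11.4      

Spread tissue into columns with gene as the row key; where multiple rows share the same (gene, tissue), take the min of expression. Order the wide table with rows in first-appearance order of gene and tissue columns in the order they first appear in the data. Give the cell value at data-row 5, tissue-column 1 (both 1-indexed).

11.4

With rows in first-appearance order of gene, row 5 is gene=UD8. tissue columns in first-appearance order: heart, brain, skin, kidney, muscle; column 1 is heart.
Long rows with gene=UD8, tissue=heart: min(88, 57.4, 11.4) = 11.4.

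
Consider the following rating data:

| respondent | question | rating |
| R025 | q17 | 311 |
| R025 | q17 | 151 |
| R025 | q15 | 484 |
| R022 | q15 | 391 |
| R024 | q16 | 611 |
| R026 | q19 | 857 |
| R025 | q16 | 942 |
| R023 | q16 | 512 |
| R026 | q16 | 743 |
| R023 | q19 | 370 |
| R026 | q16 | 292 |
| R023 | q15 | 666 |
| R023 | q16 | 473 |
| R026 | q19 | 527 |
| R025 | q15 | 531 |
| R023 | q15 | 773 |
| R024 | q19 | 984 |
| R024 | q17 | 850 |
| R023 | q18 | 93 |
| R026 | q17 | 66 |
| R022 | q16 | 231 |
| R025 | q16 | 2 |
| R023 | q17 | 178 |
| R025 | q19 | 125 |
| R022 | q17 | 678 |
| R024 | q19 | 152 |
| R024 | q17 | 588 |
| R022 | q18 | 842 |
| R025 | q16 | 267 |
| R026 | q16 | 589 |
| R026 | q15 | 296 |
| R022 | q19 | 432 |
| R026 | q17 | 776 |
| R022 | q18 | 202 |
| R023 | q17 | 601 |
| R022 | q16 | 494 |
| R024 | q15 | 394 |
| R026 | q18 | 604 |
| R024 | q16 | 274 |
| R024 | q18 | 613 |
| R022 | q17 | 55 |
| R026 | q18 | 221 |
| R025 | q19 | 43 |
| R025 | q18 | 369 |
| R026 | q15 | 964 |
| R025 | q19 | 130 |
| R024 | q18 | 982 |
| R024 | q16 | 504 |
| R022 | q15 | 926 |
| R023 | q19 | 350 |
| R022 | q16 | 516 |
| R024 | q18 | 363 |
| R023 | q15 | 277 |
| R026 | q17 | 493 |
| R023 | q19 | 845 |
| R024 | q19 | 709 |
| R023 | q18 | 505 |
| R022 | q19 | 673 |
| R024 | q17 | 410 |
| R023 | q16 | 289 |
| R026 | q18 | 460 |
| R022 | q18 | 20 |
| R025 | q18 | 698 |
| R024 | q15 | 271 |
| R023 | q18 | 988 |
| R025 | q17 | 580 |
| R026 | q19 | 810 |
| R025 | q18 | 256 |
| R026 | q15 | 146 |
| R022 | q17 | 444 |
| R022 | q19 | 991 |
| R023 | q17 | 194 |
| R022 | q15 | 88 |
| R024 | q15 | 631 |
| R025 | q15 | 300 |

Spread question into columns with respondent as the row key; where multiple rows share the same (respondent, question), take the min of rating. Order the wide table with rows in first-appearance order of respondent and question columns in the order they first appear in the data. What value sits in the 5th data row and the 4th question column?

350

With rows in first-appearance order of respondent, row 5 is respondent=R023. question columns in first-appearance order: q17, q15, q16, q19, q18; column 4 is q19.
Long rows with respondent=R023, question=q19: min(370, 350, 845) = 350.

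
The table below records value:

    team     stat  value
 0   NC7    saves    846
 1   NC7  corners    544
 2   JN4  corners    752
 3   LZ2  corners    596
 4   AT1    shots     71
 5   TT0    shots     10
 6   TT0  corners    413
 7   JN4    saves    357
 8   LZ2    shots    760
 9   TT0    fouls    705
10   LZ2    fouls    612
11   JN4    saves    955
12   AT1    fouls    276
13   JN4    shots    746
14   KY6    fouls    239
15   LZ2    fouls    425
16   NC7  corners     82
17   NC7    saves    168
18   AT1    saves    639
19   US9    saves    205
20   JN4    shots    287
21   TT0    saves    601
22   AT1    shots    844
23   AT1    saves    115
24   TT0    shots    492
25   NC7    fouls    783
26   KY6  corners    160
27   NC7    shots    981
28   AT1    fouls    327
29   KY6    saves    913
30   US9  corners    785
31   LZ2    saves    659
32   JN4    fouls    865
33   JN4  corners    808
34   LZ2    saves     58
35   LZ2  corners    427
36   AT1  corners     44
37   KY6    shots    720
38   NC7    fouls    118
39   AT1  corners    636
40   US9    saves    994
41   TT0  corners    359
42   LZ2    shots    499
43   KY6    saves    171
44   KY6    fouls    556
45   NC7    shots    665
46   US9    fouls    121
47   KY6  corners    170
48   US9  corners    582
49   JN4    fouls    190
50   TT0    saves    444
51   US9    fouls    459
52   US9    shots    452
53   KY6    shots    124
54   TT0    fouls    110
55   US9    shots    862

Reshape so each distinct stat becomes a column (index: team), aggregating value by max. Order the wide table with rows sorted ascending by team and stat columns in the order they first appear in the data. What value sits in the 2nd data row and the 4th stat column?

With rows sorted ascending by team, row 2 is team=JN4. stat columns in first-appearance order: saves, corners, shots, fouls; column 4 is fouls.
Long rows with team=JN4, stat=fouls: max(865, 190) = 865.

865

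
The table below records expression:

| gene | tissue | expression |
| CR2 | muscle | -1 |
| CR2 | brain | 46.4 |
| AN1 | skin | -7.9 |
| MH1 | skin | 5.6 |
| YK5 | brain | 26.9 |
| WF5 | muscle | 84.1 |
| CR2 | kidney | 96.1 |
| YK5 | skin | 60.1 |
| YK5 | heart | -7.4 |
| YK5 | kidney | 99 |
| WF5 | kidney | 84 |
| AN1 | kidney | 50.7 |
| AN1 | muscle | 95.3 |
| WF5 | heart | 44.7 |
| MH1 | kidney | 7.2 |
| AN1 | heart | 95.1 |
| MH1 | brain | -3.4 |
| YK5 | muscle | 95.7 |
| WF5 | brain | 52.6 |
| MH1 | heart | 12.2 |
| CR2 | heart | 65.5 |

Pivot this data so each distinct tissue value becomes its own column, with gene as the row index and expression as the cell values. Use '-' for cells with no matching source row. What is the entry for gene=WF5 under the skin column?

-

No long-format row has gene=WF5 and tissue=skin, so the cell is -.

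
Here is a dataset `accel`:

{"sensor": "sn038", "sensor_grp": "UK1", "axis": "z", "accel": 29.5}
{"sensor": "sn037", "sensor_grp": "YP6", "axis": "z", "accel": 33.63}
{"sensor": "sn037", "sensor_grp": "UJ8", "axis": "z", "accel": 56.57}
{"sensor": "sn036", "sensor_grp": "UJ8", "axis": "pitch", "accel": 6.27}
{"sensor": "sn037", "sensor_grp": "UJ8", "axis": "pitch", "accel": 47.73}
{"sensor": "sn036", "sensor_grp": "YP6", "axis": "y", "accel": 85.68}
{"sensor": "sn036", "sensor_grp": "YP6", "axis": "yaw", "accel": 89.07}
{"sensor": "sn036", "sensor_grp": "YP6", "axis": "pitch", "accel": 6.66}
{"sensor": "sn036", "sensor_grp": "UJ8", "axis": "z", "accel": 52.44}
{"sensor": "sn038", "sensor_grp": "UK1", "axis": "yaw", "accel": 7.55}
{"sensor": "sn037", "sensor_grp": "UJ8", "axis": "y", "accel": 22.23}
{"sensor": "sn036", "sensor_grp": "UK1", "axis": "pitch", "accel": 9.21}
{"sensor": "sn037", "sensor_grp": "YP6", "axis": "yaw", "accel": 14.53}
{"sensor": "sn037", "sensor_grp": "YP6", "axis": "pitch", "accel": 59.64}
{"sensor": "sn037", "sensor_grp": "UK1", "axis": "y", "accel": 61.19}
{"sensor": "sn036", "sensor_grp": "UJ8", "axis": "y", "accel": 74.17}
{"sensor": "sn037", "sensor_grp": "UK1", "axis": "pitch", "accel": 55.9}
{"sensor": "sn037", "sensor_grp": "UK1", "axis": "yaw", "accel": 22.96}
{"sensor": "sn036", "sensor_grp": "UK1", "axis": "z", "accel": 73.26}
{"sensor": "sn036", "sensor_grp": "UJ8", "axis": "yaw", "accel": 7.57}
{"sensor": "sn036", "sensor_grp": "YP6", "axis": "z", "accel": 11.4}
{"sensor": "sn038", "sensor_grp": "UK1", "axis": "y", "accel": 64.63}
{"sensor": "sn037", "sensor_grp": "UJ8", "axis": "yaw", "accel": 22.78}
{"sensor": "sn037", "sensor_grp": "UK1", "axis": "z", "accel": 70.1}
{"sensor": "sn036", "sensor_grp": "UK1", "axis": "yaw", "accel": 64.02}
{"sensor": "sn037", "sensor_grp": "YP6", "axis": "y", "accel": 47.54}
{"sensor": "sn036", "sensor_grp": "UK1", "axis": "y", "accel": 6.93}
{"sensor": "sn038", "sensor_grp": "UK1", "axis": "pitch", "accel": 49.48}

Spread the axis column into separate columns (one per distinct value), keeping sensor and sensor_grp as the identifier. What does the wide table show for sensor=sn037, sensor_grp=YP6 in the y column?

Wide layout: rows indexed by sensor and sensor_grp, columns are the 4 distinct axis values (z, pitch, y, yaw).
Cell (sensor=sn037, sensor_grp=YP6, axis=y) draws from the long row where sensor=sn037, sensor_grp=YP6 and axis=y, which has accel=47.54.

47.54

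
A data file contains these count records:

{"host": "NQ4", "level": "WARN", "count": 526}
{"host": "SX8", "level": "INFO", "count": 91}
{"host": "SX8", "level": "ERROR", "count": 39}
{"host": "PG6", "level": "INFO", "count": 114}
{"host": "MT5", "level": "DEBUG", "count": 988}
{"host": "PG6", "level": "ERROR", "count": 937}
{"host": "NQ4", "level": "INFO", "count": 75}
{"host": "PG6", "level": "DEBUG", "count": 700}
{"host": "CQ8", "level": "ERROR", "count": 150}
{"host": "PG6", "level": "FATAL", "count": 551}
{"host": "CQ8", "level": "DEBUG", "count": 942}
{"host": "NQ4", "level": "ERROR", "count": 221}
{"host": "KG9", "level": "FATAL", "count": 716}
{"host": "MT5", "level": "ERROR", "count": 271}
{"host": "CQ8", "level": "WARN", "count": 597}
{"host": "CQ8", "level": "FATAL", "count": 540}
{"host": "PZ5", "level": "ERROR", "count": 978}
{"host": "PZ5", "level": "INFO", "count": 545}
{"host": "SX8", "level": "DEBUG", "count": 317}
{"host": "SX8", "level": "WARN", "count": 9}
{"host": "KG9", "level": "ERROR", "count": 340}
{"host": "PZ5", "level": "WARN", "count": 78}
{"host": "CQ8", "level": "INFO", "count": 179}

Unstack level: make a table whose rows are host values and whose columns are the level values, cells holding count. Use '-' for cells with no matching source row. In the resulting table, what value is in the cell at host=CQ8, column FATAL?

540

The long row with host=CQ8, level=FATAL has count=540.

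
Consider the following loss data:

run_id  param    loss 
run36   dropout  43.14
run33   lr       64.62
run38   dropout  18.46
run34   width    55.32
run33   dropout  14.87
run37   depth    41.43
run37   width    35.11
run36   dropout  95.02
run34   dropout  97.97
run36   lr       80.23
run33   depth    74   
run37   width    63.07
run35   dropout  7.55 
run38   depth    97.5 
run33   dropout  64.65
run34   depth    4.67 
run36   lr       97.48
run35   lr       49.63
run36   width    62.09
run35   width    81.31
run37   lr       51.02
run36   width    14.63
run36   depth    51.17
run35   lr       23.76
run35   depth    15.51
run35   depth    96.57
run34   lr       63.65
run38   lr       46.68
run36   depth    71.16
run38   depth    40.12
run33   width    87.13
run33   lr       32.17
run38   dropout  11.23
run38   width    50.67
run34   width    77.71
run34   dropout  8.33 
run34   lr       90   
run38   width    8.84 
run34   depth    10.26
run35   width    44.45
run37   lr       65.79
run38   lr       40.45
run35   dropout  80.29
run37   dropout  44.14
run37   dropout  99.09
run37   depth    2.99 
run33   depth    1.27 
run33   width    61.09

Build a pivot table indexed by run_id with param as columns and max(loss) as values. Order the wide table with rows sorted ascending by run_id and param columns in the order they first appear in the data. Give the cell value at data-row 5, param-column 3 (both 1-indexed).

With rows sorted ascending by run_id, row 5 is run_id=run37. param columns in first-appearance order: dropout, lr, width, depth; column 3 is width.
Long rows with run_id=run37, param=width: max(35.11, 63.07) = 63.07.

63.07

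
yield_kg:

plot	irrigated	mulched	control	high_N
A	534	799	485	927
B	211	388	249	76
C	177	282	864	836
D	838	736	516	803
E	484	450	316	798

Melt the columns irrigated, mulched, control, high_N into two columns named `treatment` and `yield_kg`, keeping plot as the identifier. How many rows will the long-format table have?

5 plot values × 4 melted columns = 20 rows.

20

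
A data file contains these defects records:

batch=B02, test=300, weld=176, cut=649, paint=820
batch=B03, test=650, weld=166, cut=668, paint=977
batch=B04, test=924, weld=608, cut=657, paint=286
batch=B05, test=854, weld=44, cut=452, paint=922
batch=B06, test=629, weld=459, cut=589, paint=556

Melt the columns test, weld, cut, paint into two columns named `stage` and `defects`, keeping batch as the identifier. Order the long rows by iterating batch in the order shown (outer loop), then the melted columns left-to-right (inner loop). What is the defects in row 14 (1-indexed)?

20 rows total (5 × 4). Row 14: index ⌊(14-1)/4⌋ = 3 into batch → B05; (14-1) mod 4 = 1 into the melted columns → weld.
So row 14 is (B05, weld, 44); defects = 44.

44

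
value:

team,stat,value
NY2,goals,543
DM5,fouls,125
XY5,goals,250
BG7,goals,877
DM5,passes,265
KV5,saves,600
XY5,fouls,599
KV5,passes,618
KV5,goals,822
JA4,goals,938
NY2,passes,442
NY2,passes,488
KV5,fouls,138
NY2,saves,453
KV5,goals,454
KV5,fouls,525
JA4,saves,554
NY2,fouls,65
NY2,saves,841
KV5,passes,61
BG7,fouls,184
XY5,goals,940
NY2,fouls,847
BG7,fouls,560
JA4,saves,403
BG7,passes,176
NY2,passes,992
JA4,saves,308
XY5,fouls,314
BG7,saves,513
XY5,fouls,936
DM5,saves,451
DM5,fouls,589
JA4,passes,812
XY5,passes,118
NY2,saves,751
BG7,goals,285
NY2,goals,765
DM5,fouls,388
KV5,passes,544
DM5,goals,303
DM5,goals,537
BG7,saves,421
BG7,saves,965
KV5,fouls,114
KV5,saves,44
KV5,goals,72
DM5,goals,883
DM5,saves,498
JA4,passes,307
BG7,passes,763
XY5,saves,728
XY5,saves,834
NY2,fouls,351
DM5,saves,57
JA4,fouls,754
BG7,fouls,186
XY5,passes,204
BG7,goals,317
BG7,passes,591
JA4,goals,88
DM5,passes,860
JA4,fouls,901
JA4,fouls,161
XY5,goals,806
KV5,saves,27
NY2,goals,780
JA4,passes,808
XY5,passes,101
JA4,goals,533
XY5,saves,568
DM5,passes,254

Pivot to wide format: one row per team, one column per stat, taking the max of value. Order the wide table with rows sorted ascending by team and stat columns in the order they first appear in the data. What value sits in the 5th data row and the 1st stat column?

With rows sorted ascending by team, row 5 is team=NY2. stat columns in first-appearance order: goals, fouls, passes, saves; column 1 is goals.
Long rows with team=NY2, stat=goals: max(543, 765, 780) = 780.

780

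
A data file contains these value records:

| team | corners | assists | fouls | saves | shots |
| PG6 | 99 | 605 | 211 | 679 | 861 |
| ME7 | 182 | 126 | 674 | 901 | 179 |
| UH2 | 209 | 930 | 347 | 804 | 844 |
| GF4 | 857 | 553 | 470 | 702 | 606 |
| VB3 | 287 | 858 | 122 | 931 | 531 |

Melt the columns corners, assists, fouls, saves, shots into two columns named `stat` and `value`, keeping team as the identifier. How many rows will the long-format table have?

5 team values × 5 melted columns = 25 rows.

25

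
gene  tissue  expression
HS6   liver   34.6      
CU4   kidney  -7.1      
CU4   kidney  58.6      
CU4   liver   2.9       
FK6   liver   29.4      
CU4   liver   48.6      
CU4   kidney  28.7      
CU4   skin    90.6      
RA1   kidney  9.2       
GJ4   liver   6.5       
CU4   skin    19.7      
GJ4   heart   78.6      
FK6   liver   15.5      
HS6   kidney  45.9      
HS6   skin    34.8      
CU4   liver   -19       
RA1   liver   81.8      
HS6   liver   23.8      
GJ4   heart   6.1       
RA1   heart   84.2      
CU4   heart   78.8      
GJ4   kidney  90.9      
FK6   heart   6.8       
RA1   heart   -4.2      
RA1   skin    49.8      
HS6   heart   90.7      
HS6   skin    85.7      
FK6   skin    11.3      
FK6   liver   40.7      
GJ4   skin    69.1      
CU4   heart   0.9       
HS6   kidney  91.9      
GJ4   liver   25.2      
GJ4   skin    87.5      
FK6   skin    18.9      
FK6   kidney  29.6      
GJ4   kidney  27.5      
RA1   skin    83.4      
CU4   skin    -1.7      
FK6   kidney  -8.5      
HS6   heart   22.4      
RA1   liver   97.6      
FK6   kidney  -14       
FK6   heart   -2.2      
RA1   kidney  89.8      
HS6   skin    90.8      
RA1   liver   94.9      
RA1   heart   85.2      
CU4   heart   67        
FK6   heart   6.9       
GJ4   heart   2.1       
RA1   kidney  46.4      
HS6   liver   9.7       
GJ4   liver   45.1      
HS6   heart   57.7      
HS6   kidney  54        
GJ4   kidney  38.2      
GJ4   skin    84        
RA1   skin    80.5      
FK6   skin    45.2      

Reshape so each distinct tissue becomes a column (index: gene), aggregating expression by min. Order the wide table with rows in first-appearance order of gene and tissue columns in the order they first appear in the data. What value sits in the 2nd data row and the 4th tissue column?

0.9

With rows in first-appearance order of gene, row 2 is gene=CU4. tissue columns in first-appearance order: liver, kidney, skin, heart; column 4 is heart.
Long rows with gene=CU4, tissue=heart: min(78.8, 0.9, 67) = 0.9.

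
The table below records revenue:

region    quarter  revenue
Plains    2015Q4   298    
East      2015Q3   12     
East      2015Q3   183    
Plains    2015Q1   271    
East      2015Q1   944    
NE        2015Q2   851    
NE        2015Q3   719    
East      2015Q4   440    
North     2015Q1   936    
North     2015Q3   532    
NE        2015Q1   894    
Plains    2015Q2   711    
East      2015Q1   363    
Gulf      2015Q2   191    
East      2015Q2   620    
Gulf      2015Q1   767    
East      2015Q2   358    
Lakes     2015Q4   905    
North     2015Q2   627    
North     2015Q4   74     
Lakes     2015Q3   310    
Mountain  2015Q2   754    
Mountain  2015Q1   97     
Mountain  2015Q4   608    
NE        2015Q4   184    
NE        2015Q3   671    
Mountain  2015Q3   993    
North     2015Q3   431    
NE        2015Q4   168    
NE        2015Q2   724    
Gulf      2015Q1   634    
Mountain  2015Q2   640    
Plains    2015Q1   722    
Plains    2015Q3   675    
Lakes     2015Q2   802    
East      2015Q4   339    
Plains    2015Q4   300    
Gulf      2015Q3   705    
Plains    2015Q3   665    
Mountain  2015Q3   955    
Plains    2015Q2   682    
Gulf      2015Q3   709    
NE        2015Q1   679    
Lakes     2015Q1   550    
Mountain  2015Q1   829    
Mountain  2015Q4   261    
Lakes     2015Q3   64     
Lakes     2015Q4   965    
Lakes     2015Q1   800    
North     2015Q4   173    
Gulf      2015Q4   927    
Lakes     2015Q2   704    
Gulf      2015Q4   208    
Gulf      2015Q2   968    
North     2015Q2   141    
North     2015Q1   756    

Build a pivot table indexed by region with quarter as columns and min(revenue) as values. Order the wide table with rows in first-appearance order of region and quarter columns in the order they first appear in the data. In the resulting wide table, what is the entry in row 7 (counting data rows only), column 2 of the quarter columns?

955

With rows in first-appearance order of region, row 7 is region=Mountain. quarter columns in first-appearance order: 2015Q4, 2015Q3, 2015Q1, 2015Q2; column 2 is 2015Q3.
Long rows with region=Mountain, quarter=2015Q3: min(993, 955) = 955.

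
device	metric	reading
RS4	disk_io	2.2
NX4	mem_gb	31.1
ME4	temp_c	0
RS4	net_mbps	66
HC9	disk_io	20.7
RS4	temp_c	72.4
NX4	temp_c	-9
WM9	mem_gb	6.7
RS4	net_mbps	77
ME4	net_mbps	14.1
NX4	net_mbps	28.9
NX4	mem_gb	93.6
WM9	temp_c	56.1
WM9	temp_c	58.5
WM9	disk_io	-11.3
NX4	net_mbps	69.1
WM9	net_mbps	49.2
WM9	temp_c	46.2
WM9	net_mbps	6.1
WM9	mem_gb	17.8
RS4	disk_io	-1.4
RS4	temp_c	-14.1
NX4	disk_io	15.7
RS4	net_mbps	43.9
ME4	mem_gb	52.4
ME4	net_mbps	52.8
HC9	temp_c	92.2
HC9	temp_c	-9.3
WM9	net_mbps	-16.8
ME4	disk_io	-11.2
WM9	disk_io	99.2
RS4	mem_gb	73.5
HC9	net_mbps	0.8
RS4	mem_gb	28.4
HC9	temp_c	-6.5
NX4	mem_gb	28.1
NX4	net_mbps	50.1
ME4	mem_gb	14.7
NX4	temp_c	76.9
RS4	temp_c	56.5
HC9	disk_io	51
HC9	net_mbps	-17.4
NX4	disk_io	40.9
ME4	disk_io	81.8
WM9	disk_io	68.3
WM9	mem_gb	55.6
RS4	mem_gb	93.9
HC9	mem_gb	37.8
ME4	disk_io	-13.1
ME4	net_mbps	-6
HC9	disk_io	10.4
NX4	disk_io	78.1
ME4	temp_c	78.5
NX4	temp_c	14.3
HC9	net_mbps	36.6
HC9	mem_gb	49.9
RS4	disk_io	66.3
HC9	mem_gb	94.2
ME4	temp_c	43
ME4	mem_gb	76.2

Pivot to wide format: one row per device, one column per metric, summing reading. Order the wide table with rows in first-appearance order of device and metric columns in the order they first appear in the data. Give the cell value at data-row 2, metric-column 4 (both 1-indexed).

With rows in first-appearance order of device, row 2 is device=NX4. metric columns in first-appearance order: disk_io, mem_gb, temp_c, net_mbps; column 4 is net_mbps.
Long rows with device=NX4, metric=net_mbps: 28.9 + 69.1 + 50.1 = 148.1.

148.1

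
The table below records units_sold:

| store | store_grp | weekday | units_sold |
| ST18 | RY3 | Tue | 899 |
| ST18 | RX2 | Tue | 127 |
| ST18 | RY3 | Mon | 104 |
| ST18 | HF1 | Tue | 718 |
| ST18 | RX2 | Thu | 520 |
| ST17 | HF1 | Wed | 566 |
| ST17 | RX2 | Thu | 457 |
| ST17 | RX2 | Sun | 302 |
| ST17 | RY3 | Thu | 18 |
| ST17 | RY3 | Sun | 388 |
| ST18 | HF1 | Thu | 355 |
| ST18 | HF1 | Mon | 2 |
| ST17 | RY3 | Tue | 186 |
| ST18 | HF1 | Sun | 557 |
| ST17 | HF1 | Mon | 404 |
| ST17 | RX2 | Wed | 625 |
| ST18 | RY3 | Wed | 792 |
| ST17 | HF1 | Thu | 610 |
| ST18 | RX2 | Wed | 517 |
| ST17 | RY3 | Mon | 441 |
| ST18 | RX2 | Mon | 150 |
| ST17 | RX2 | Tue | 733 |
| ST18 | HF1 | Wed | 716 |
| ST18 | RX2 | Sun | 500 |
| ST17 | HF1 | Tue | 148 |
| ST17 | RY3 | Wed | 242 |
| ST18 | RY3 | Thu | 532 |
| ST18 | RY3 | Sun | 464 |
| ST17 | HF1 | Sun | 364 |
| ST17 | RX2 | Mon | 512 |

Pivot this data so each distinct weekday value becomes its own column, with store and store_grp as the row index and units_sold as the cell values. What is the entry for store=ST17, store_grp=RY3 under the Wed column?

Wide layout: rows indexed by store and store_grp, columns are the 5 distinct weekday values (Tue, Mon, Thu, Wed, Sun).
Cell (store=ST17, store_grp=RY3, weekday=Wed) draws from the long row where store=ST17, store_grp=RY3 and weekday=Wed, which has units_sold=242.

242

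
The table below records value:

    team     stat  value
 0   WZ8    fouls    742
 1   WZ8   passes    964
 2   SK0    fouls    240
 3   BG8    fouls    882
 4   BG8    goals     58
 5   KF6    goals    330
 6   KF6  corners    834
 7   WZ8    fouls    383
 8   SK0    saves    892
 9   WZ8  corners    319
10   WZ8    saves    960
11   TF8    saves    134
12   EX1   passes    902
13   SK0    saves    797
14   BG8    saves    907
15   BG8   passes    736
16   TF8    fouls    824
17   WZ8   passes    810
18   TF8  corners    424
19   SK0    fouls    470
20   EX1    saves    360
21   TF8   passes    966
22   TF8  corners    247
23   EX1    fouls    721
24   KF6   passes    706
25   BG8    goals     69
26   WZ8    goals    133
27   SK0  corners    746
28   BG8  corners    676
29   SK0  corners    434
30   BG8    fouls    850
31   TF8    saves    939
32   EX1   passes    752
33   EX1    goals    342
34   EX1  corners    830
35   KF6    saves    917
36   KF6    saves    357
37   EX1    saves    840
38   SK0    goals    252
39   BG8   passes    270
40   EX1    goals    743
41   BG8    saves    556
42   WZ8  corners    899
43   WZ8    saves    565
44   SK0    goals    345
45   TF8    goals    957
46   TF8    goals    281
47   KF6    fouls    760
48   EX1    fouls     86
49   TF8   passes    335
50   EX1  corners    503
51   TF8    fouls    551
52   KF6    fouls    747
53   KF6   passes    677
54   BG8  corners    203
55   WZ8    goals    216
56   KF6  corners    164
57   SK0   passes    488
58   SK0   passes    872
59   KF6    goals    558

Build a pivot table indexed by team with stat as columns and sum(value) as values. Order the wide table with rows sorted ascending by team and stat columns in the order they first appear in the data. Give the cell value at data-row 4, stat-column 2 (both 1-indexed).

With rows sorted ascending by team, row 4 is team=SK0. stat columns in first-appearance order: fouls, passes, goals, corners, saves; column 2 is passes.
Long rows with team=SK0, stat=passes: 488 + 872 = 1360.

1360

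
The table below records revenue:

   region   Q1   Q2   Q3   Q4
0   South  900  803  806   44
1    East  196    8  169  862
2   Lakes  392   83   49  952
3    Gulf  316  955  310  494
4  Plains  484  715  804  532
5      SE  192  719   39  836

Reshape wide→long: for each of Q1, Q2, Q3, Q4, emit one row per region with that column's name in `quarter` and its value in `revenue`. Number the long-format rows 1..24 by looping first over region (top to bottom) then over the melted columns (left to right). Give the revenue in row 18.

24 rows total (6 × 4). Row 18: index ⌊(18-1)/4⌋ = 4 into region → Plains; (18-1) mod 4 = 1 into the melted columns → Q2.
So row 18 is (Plains, Q2, 715); revenue = 715.

715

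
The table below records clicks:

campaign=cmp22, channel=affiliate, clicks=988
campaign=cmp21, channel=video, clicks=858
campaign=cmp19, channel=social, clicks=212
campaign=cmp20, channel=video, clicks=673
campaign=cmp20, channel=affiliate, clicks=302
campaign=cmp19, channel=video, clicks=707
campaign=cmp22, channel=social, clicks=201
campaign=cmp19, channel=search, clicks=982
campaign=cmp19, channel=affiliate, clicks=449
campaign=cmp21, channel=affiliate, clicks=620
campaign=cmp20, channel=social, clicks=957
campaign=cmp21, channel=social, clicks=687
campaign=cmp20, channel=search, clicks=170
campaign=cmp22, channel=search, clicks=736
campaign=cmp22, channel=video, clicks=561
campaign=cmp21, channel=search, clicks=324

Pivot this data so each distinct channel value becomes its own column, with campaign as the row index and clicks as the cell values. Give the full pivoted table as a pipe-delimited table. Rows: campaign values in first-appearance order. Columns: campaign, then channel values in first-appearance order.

| campaign | affiliate | video | social | search |
| cmp22 | 988 | 561 | 201 | 736 |
| cmp21 | 620 | 858 | 687 | 324 |
| cmp19 | 449 | 707 | 212 | 982 |
| cmp20 | 302 | 673 | 957 | 170 |

Columns: campaign plus the 4 distinct channel values (affiliate, video, social, search).
For example, row cmp22 column affiliate takes clicks=988 from the long row (cmp22, affiliate).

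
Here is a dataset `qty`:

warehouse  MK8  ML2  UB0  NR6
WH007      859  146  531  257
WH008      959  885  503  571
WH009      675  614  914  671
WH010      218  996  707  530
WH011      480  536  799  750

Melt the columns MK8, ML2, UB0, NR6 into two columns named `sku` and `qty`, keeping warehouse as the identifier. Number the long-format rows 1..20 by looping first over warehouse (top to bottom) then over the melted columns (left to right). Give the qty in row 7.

20 rows total (5 × 4). Row 7: index ⌊(7-1)/4⌋ = 1 into warehouse → WH008; (7-1) mod 4 = 2 into the melted columns → UB0.
So row 7 is (WH008, UB0, 503); qty = 503.

503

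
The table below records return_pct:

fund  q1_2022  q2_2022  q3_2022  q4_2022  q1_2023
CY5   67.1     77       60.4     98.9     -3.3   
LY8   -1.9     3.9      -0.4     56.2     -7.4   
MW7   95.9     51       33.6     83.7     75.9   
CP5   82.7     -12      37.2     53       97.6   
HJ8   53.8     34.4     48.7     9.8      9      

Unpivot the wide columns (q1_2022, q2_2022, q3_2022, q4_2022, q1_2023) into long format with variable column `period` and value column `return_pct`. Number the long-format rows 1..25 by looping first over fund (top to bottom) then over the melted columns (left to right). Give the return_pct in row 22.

34.4

25 rows total (5 × 5). Row 22: index ⌊(22-1)/5⌋ = 4 into fund → HJ8; (22-1) mod 5 = 1 into the melted columns → q2_2022.
So row 22 is (HJ8, q2_2022, 34.4); return_pct = 34.4.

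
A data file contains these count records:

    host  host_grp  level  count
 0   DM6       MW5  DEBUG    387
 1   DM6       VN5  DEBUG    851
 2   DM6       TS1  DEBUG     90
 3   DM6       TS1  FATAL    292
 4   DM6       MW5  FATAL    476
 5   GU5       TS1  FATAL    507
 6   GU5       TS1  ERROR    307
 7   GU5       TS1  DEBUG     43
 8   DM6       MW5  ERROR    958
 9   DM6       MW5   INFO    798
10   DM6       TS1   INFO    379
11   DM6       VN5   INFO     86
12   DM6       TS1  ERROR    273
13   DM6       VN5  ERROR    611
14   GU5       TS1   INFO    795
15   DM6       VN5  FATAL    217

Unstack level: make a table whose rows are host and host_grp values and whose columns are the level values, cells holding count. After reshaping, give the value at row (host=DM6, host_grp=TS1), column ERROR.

273

Wide layout: rows indexed by host and host_grp, columns are the 4 distinct level values (DEBUG, FATAL, ERROR, INFO).
Cell (host=DM6, host_grp=TS1, level=ERROR) draws from the long row where host=DM6, host_grp=TS1 and level=ERROR, which has count=273.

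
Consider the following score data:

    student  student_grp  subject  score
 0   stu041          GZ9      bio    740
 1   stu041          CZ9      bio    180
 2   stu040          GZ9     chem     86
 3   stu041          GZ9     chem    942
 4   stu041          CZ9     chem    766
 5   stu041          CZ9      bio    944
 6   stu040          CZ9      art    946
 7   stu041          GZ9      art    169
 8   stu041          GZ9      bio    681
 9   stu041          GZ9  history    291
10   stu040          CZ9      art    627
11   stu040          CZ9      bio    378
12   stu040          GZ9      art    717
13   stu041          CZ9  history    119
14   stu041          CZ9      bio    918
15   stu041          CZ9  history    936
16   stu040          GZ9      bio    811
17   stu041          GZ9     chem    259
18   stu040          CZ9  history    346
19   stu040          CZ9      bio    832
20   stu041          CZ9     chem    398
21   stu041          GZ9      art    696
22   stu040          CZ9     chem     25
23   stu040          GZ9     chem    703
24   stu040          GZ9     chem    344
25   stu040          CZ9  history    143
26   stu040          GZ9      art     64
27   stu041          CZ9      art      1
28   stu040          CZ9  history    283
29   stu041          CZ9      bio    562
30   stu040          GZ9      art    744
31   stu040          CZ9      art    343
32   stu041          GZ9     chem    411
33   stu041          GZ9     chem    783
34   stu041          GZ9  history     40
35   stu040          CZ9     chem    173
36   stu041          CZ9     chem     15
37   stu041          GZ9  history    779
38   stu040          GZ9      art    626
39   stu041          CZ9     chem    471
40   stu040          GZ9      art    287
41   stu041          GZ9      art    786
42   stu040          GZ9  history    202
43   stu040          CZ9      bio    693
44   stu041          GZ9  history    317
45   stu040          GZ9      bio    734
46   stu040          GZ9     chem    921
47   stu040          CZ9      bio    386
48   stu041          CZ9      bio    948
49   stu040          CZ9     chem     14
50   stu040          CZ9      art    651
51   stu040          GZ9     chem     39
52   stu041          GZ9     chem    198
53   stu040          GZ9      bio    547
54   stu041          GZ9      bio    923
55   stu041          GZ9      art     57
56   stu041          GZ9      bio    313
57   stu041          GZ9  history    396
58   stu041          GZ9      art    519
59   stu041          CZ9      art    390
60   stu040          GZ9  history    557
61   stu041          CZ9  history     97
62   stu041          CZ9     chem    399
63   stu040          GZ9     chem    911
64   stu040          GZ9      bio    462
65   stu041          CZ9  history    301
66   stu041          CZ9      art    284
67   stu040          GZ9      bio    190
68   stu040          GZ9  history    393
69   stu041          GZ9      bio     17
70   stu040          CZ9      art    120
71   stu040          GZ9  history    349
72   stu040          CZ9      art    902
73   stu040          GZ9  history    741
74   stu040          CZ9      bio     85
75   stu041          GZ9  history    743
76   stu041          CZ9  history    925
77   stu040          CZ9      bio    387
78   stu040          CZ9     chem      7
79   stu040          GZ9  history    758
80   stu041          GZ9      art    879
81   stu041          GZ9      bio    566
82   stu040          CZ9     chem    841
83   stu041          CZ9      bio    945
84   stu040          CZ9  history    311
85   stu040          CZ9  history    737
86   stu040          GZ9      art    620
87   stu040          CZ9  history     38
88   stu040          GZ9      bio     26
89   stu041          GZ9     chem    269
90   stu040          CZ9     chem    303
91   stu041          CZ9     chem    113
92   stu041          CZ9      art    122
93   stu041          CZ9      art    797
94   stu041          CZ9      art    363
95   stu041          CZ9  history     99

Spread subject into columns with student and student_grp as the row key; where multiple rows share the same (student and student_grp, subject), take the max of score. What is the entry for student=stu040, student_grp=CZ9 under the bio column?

Rows with student=stu040, student_grp=CZ9 and subject=bio: score values are 378, 832, 693, 386, 85, 387.
max(378, 832, 693, 386, 85, 387) = 832.

832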